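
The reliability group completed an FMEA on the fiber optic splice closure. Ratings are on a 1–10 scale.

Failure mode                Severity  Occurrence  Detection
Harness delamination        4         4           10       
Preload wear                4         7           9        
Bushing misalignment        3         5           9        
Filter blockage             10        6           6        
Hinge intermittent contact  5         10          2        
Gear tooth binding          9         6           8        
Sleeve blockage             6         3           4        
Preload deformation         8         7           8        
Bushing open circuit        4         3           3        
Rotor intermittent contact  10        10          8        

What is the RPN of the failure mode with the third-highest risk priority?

432

RPN = Severity × Occurrence × Detection:
  Harness delamination: 4 × 4 × 10 = 160
  Preload wear: 4 × 7 × 9 = 252
  Bushing misalignment: 3 × 5 × 9 = 135
  Filter blockage: 10 × 6 × 6 = 360
  Hinge intermittent contact: 5 × 10 × 2 = 100
  Gear tooth binding: 9 × 6 × 8 = 432
  Sleeve blockage: 6 × 3 × 4 = 72
  Preload deformation: 8 × 7 × 8 = 448
  Bushing open circuit: 4 × 3 × 3 = 36
  Rotor intermittent contact: 10 × 10 × 8 = 800
Sorted descending: 800, 448, 432, 360, 252, 160, 135, 100, 72, 36.
The third-highest RPN is 432 (Gear tooth binding).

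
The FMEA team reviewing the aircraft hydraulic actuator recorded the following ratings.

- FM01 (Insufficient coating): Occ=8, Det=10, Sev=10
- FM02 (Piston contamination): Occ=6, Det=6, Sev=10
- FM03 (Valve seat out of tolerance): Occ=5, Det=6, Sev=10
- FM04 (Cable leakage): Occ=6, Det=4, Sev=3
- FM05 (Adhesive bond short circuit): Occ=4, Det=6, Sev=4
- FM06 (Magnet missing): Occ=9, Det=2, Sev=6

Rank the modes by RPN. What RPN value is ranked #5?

96

RPN = Severity × Occurrence × Detection:
  FM01: 10 × 8 × 10 = 800
  FM02: 10 × 6 × 6 = 360
  FM03: 10 × 5 × 6 = 300
  FM04: 3 × 6 × 4 = 72
  FM05: 4 × 4 × 6 = 96
  FM06: 6 × 9 × 2 = 108
Sorted descending: 800, 360, 300, 108, 96, 72.
The fifth-highest RPN is 96 (FM05).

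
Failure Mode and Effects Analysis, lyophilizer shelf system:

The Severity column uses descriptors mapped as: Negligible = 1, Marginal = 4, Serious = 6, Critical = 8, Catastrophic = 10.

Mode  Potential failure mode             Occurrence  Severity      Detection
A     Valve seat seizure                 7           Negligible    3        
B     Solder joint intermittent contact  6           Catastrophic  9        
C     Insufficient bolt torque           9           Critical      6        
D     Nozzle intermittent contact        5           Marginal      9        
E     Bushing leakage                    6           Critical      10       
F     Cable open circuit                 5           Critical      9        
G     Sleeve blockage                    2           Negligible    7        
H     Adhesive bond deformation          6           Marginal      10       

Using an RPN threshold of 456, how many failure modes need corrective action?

2

RPN = Severity × Occurrence × Detection:
  A: 1 × 7 × 3 = 21
  B: 10 × 6 × 9 = 540
  C: 8 × 9 × 6 = 432
  D: 4 × 5 × 9 = 180
  E: 8 × 6 × 10 = 480
  F: 8 × 5 × 9 = 360
  G: 1 × 2 × 7 = 14
  H: 4 × 6 × 10 = 240
Modes with RPN ≥ 456: B (540), E (480) → 2.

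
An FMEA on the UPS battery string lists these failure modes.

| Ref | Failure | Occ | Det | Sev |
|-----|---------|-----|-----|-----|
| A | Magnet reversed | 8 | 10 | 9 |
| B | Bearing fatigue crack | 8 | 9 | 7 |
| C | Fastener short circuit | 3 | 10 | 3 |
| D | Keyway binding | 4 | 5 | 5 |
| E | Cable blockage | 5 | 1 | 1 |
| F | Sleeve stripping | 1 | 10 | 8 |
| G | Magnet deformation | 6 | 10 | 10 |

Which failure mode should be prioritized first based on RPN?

A

RPN = Severity × Occurrence × Detection:
  A: 9 × 8 × 10 = 720
  B: 7 × 8 × 9 = 504
  C: 3 × 3 × 10 = 90
  D: 5 × 4 × 5 = 100
  E: 1 × 5 × 1 = 5
  F: 8 × 1 × 10 = 80
  G: 10 × 6 × 10 = 600
Highest RPN is 720 → A.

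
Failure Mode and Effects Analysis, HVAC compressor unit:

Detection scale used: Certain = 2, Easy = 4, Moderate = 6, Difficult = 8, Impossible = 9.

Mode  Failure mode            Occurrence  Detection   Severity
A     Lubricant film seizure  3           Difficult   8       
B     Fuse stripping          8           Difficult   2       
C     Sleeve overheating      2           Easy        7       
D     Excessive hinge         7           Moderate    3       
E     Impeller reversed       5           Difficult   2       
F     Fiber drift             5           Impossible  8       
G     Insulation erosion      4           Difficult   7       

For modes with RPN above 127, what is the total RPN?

RPN = Severity × Occurrence × Detection:
  A: 8 × 3 × 8 = 192
  B: 2 × 8 × 8 = 128
  C: 7 × 2 × 4 = 56
  D: 3 × 7 × 6 = 126
  E: 2 × 5 × 8 = 80
  F: 8 × 5 × 9 = 360
  G: 7 × 4 × 8 = 224
RPN > 127: A (192), B (128), F (360), G (224).
Sum: 192 + 128 + 360 + 224 = 904.

904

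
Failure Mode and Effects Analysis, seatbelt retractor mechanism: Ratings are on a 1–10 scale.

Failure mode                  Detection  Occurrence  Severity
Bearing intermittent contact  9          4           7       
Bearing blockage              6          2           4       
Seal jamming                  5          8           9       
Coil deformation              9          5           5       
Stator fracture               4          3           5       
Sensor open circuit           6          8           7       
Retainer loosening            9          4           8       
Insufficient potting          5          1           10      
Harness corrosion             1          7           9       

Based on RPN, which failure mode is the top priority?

RPN = Severity × Occurrence × Detection:
  Bearing intermittent contact: 7 × 4 × 9 = 252
  Bearing blockage: 4 × 2 × 6 = 48
  Seal jamming: 9 × 8 × 5 = 360
  Coil deformation: 5 × 5 × 9 = 225
  Stator fracture: 5 × 3 × 4 = 60
  Sensor open circuit: 7 × 8 × 6 = 336
  Retainer loosening: 8 × 4 × 9 = 288
  Insufficient potting: 10 × 1 × 5 = 50
  Harness corrosion: 9 × 7 × 1 = 63
Highest RPN is 360 → Seal jamming.

Seal jamming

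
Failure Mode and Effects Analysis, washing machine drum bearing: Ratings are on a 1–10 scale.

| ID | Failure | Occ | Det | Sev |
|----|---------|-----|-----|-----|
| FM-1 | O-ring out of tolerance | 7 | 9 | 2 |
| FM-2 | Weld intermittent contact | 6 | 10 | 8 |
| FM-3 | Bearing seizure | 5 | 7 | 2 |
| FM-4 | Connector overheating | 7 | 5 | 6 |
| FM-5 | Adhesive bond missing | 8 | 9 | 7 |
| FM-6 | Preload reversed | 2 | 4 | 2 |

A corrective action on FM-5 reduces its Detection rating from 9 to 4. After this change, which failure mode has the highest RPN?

FM-2

RPN = Severity × Occurrence × Detection:
  FM-1: 2 × 7 × 9 = 126
  FM-2: 8 × 6 × 10 = 480
  FM-3: 2 × 5 × 7 = 70
  FM-4: 6 × 7 × 5 = 210
  FM-5: 7 × 8 × 9 = 504
  FM-6: 2 × 2 × 4 = 16
After action: FM-5 → 7 × 8 × 4 = 224.
Revised RPNs: FM-2=480, FM-5=224, FM-4=210, FM-1=126, FM-3=70, FM-6=16.
Highest is now FM-2 (480).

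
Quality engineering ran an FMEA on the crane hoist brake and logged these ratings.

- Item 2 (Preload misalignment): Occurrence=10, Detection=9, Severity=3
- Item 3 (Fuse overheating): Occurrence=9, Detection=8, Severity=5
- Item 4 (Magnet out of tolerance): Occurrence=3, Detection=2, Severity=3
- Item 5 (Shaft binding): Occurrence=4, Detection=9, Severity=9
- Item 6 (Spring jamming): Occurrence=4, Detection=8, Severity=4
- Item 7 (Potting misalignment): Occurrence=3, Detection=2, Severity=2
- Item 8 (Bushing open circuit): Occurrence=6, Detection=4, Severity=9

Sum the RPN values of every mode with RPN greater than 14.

RPN = Severity × Occurrence × Detection:
  Item 2: 3 × 10 × 9 = 270
  Item 3: 5 × 9 × 8 = 360
  Item 4: 3 × 3 × 2 = 18
  Item 5: 9 × 4 × 9 = 324
  Item 6: 4 × 4 × 8 = 128
  Item 7: 2 × 3 × 2 = 12
  Item 8: 9 × 6 × 4 = 216
RPN > 14: Item 2 (270), Item 3 (360), Item 4 (18), Item 5 (324), Item 6 (128), Item 8 (216).
Sum: 270 + 360 + 18 + 324 + 128 + 216 = 1316.

1316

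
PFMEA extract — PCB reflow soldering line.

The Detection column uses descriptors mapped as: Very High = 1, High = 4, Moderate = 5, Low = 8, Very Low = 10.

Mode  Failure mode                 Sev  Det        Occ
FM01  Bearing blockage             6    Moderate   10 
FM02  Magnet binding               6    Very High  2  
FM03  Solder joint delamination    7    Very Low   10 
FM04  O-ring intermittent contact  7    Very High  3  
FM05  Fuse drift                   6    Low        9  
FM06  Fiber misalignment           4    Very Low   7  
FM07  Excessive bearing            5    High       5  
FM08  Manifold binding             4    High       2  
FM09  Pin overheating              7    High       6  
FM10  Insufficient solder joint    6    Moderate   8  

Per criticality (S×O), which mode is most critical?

FM03

Criticality = Severity × Occurrence:
  FM01: 6 × 10 = 60
  FM02: 6 × 2 = 12
  FM03: 7 × 10 = 70
  FM04: 7 × 3 = 21
  FM05: 6 × 9 = 54
  FM06: 4 × 7 = 28
  FM07: 5 × 5 = 25
  FM08: 4 × 2 = 8
  FM09: 7 × 6 = 42
  FM10: 6 × 8 = 48
Highest criticality is 70 → FM03.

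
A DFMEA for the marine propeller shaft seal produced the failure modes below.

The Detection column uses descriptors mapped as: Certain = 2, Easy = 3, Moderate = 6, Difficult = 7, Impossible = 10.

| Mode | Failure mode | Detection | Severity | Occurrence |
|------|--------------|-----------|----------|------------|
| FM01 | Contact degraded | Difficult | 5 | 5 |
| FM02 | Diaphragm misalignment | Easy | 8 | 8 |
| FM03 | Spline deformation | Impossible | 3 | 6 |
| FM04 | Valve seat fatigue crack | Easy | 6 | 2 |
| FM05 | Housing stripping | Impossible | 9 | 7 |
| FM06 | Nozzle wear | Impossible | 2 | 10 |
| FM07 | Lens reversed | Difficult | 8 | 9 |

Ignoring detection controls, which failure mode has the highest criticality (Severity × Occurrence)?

Criticality = Severity × Occurrence:
  FM01: 5 × 5 = 25
  FM02: 8 × 8 = 64
  FM03: 3 × 6 = 18
  FM04: 6 × 2 = 12
  FM05: 9 × 7 = 63
  FM06: 2 × 10 = 20
  FM07: 8 × 9 = 72
Highest criticality is 72 → FM07.

FM07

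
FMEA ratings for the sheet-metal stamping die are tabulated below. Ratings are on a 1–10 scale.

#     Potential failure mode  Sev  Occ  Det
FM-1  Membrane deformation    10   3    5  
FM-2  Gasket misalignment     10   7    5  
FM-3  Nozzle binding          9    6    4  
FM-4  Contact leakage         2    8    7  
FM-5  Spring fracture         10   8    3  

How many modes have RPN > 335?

1

RPN = Severity × Occurrence × Detection:
  FM-1: 10 × 3 × 5 = 150
  FM-2: 10 × 7 × 5 = 350
  FM-3: 9 × 6 × 4 = 216
  FM-4: 2 × 8 × 7 = 112
  FM-5: 10 × 8 × 3 = 240
Modes with RPN > 335: FM-2 (350) → 1.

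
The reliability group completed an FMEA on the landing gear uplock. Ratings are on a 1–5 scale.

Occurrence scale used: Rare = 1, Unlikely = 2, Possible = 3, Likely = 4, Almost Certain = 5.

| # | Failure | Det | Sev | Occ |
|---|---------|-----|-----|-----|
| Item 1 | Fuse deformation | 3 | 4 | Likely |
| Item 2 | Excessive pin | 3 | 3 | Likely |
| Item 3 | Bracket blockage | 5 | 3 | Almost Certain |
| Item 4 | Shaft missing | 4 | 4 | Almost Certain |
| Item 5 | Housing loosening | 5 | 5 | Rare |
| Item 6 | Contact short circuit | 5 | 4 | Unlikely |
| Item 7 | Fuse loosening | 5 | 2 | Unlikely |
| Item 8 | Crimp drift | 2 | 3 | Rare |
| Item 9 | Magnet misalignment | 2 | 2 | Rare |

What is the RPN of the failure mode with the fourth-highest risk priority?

RPN = Severity × Occurrence × Detection:
  Item 1: 4 × 4 × 3 = 48
  Item 2: 3 × 4 × 3 = 36
  Item 3: 3 × 5 × 5 = 75
  Item 4: 4 × 5 × 4 = 80
  Item 5: 5 × 1 × 5 = 25
  Item 6: 4 × 2 × 5 = 40
  Item 7: 2 × 2 × 5 = 20
  Item 8: 3 × 1 × 2 = 6
  Item 9: 2 × 1 × 2 = 4
Sorted descending: 80, 75, 48, 40, 36, 25, 20, 6, 4.
The fourth-highest RPN is 40 (Item 6).

40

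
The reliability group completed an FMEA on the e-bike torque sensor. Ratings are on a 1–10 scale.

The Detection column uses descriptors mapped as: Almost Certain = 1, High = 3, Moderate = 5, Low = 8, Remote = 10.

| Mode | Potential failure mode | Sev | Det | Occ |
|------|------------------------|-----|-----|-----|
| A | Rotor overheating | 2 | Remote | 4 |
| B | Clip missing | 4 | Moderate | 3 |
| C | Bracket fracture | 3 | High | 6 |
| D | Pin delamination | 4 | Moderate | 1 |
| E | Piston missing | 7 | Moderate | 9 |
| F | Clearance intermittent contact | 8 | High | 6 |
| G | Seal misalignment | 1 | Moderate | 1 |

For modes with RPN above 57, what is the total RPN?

RPN = Severity × Occurrence × Detection:
  A: 2 × 4 × 10 = 80
  B: 4 × 3 × 5 = 60
  C: 3 × 6 × 3 = 54
  D: 4 × 1 × 5 = 20
  E: 7 × 9 × 5 = 315
  F: 8 × 6 × 3 = 144
  G: 1 × 1 × 5 = 5
RPN > 57: A (80), B (60), E (315), F (144).
Sum: 80 + 60 + 315 + 144 = 599.

599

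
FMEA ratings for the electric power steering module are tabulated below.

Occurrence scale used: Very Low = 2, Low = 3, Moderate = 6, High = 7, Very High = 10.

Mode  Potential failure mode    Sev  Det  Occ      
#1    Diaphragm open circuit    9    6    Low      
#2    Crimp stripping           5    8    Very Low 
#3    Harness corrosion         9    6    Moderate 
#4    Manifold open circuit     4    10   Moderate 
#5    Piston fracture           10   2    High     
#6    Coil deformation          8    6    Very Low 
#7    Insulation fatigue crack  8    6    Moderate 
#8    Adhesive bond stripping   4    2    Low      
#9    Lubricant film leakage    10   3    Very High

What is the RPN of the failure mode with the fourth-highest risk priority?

RPN = Severity × Occurrence × Detection:
  #1: 9 × 3 × 6 = 162
  #2: 5 × 2 × 8 = 80
  #3: 9 × 6 × 6 = 324
  #4: 4 × 6 × 10 = 240
  #5: 10 × 7 × 2 = 140
  #6: 8 × 2 × 6 = 96
  #7: 8 × 6 × 6 = 288
  #8: 4 × 3 × 2 = 24
  #9: 10 × 10 × 3 = 300
Sorted descending: 324, 300, 288, 240, 162, 140, 96, 80, 24.
The fourth-highest RPN is 240 (#4).

240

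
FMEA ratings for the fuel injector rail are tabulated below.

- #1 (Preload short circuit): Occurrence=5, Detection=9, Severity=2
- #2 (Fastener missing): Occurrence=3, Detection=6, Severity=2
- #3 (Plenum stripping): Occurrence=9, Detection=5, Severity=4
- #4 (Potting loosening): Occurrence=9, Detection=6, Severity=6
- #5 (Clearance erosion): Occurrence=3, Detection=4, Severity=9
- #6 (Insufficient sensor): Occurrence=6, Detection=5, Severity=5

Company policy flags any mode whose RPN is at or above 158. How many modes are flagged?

2

RPN = Severity × Occurrence × Detection:
  #1: 2 × 5 × 9 = 90
  #2: 2 × 3 × 6 = 36
  #3: 4 × 9 × 5 = 180
  #4: 6 × 9 × 6 = 324
  #5: 9 × 3 × 4 = 108
  #6: 5 × 6 × 5 = 150
Modes with RPN ≥ 158: #3 (180), #4 (324) → 2.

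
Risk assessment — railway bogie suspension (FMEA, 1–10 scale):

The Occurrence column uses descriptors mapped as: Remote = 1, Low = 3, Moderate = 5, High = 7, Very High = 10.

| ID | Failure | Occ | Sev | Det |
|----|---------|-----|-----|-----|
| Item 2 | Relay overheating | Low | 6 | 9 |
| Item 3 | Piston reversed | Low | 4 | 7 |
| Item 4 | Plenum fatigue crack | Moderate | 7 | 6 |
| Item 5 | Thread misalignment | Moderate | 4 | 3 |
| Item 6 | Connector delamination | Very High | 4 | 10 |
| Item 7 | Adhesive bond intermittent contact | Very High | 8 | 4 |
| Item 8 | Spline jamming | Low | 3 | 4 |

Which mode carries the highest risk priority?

RPN = Severity × Occurrence × Detection:
  Item 2: 6 × 3 × 9 = 162
  Item 3: 4 × 3 × 7 = 84
  Item 4: 7 × 5 × 6 = 210
  Item 5: 4 × 5 × 3 = 60
  Item 6: 4 × 10 × 10 = 400
  Item 7: 8 × 10 × 4 = 320
  Item 8: 3 × 3 × 4 = 36
Highest RPN is 400 → Item 6.

Item 6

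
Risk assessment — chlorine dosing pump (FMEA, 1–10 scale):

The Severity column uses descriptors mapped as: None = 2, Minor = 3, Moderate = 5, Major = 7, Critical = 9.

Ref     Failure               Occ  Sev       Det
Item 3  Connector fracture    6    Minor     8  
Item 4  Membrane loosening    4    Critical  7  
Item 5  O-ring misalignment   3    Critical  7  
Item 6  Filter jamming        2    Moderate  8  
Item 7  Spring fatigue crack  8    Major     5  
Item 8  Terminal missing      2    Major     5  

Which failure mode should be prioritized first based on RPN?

Item 7

RPN = Severity × Occurrence × Detection:
  Item 3: 3 × 6 × 8 = 144
  Item 4: 9 × 4 × 7 = 252
  Item 5: 9 × 3 × 7 = 189
  Item 6: 5 × 2 × 8 = 80
  Item 7: 7 × 8 × 5 = 280
  Item 8: 7 × 2 × 5 = 70
Highest RPN is 280 → Item 7.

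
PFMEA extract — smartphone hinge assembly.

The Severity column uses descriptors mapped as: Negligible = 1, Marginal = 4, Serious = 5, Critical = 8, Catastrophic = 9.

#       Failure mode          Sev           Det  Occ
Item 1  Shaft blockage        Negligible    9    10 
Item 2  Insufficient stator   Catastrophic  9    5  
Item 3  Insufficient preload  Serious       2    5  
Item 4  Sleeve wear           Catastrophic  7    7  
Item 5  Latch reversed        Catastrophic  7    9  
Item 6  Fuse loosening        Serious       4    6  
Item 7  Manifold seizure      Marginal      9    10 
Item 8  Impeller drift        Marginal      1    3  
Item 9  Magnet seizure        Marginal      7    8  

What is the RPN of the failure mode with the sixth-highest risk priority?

RPN = Severity × Occurrence × Detection:
  Item 1: 1 × 10 × 9 = 90
  Item 2: 9 × 5 × 9 = 405
  Item 3: 5 × 5 × 2 = 50
  Item 4: 9 × 7 × 7 = 441
  Item 5: 9 × 9 × 7 = 567
  Item 6: 5 × 6 × 4 = 120
  Item 7: 4 × 10 × 9 = 360
  Item 8: 4 × 3 × 1 = 12
  Item 9: 4 × 8 × 7 = 224
Sorted descending: 567, 441, 405, 360, 224, 120, 90, 50, 12.
The sixth-highest RPN is 120 (Item 6).

120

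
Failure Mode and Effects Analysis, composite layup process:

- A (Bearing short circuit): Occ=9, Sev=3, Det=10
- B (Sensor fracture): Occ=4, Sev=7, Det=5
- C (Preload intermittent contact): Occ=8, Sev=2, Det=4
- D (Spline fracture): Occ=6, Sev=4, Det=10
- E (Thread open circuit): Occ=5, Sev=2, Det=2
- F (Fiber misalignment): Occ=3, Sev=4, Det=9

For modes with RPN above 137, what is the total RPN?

650

RPN = Severity × Occurrence × Detection:
  A: 3 × 9 × 10 = 270
  B: 7 × 4 × 5 = 140
  C: 2 × 8 × 4 = 64
  D: 4 × 6 × 10 = 240
  E: 2 × 5 × 2 = 20
  F: 4 × 3 × 9 = 108
RPN > 137: A (270), B (140), D (240).
Sum: 270 + 140 + 240 = 650.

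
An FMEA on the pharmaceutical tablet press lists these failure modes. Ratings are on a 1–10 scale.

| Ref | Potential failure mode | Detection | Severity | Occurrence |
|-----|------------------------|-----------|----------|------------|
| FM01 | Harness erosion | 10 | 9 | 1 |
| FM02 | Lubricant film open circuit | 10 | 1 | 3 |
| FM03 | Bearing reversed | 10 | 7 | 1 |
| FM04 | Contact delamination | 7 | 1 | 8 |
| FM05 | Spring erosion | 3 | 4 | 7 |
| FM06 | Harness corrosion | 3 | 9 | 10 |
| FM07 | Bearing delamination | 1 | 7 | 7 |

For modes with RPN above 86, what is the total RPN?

RPN = Severity × Occurrence × Detection:
  FM01: 9 × 1 × 10 = 90
  FM02: 1 × 3 × 10 = 30
  FM03: 7 × 1 × 10 = 70
  FM04: 1 × 8 × 7 = 56
  FM05: 4 × 7 × 3 = 84
  FM06: 9 × 10 × 3 = 270
  FM07: 7 × 7 × 1 = 49
RPN > 86: FM01 (90), FM06 (270).
Sum: 90 + 270 = 360.

360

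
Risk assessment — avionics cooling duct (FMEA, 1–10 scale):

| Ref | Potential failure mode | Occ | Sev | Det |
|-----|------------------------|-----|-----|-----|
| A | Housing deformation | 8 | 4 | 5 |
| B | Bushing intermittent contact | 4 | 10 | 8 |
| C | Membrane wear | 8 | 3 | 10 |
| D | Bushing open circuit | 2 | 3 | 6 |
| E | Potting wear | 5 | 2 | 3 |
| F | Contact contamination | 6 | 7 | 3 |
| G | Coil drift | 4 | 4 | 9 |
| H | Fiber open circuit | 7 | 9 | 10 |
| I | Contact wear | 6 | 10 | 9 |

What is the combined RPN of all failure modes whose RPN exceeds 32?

RPN = Severity × Occurrence × Detection:
  A: 4 × 8 × 5 = 160
  B: 10 × 4 × 8 = 320
  C: 3 × 8 × 10 = 240
  D: 3 × 2 × 6 = 36
  E: 2 × 5 × 3 = 30
  F: 7 × 6 × 3 = 126
  G: 4 × 4 × 9 = 144
  H: 9 × 7 × 10 = 630
  I: 10 × 6 × 9 = 540
RPN > 32: A (160), B (320), C (240), D (36), F (126), G (144), H (630), I (540).
Sum: 160 + 320 + 240 + 36 + 126 + 144 + 630 + 540 = 2196.

2196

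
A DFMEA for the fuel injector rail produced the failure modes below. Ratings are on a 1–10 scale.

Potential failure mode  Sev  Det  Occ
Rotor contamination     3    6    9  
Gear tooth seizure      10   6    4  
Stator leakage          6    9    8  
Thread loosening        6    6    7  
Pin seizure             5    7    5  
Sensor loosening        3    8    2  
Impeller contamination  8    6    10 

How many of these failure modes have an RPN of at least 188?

RPN = Severity × Occurrence × Detection:
  Rotor contamination: 3 × 9 × 6 = 162
  Gear tooth seizure: 10 × 4 × 6 = 240
  Stator leakage: 6 × 8 × 9 = 432
  Thread loosening: 6 × 7 × 6 = 252
  Pin seizure: 5 × 5 × 7 = 175
  Sensor loosening: 3 × 2 × 8 = 48
  Impeller contamination: 8 × 10 × 6 = 480
Modes with RPN ≥ 188: Gear tooth seizure (240), Stator leakage (432), Thread loosening (252), Impeller contamination (480) → 4.

4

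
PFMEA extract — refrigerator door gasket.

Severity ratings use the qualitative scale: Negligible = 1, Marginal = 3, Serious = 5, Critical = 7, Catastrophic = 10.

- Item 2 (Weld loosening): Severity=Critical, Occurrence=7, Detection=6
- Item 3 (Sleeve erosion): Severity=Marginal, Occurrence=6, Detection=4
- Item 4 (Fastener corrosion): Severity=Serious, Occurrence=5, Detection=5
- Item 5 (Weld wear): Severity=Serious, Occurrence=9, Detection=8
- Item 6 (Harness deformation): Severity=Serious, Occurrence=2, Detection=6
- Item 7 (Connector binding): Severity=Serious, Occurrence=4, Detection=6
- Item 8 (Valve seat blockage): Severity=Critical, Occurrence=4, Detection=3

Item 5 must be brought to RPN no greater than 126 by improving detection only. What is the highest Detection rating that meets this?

2

Item 5: S=5, O=9, D=8 → current RPN = 360.
Fixed product = 45. Need 45 × D ≤ 126, so D ≤ 126/45 = 2.80.
Maximum integer Detection rating = 2 (gives RPN 90; D=3 would give 135 > 126).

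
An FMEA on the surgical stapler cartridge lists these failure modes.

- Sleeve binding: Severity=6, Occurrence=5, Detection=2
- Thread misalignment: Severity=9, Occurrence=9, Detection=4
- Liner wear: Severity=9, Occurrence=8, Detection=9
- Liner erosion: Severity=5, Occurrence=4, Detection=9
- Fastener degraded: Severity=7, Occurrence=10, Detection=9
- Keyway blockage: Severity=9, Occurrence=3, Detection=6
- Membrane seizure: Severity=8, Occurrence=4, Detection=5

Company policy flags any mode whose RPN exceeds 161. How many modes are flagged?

RPN = Severity × Occurrence × Detection:
  Sleeve binding: 6 × 5 × 2 = 60
  Thread misalignment: 9 × 9 × 4 = 324
  Liner wear: 9 × 8 × 9 = 648
  Liner erosion: 5 × 4 × 9 = 180
  Fastener degraded: 7 × 10 × 9 = 630
  Keyway blockage: 9 × 3 × 6 = 162
  Membrane seizure: 8 × 4 × 5 = 160
Modes with RPN > 161: Thread misalignment (324), Liner wear (648), Liner erosion (180), Fastener degraded (630), Keyway blockage (162) → 5.

5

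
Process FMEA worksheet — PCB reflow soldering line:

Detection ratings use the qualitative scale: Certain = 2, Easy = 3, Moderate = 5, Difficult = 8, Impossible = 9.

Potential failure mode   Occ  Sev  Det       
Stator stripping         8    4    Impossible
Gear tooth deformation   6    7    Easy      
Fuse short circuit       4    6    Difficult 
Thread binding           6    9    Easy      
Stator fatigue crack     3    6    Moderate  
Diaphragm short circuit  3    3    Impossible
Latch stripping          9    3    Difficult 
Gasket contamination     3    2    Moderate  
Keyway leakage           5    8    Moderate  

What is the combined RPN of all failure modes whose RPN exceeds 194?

RPN = Severity × Occurrence × Detection:
  Stator stripping: 4 × 8 × 9 = 288
  Gear tooth deformation: 7 × 6 × 3 = 126
  Fuse short circuit: 6 × 4 × 8 = 192
  Thread binding: 9 × 6 × 3 = 162
  Stator fatigue crack: 6 × 3 × 5 = 90
  Diaphragm short circuit: 3 × 3 × 9 = 81
  Latch stripping: 3 × 9 × 8 = 216
  Gasket contamination: 2 × 3 × 5 = 30
  Keyway leakage: 8 × 5 × 5 = 200
RPN > 194: Stator stripping (288), Latch stripping (216), Keyway leakage (200).
Sum: 288 + 216 + 200 = 704.

704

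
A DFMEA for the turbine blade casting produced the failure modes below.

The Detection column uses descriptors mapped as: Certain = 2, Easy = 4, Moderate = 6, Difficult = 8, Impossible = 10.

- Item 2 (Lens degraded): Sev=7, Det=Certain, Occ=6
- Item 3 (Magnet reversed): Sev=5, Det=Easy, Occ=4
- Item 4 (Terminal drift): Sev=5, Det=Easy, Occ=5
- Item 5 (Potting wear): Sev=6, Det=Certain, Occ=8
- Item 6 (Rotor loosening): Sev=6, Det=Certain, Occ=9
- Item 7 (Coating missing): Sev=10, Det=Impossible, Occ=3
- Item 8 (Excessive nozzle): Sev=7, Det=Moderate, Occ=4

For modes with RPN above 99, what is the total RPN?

676

RPN = Severity × Occurrence × Detection:
  Item 2: 7 × 6 × 2 = 84
  Item 3: 5 × 4 × 4 = 80
  Item 4: 5 × 5 × 4 = 100
  Item 5: 6 × 8 × 2 = 96
  Item 6: 6 × 9 × 2 = 108
  Item 7: 10 × 3 × 10 = 300
  Item 8: 7 × 4 × 6 = 168
RPN > 99: Item 4 (100), Item 6 (108), Item 7 (300), Item 8 (168).
Sum: 100 + 108 + 300 + 168 = 676.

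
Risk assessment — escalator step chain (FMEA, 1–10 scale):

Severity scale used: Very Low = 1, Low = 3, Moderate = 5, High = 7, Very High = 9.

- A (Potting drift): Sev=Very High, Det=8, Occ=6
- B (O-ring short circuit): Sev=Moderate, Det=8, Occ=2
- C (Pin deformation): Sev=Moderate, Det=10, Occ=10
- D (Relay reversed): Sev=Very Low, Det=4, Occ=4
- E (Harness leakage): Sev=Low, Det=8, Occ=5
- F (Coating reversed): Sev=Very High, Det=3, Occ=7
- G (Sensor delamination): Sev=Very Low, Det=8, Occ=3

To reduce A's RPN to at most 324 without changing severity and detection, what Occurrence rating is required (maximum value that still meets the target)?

4

A: S=9, O=6, D=8 → current RPN = 432.
Fixed product = 72. Need 72 × O ≤ 324, so O ≤ 324/72 = 4.50.
Maximum integer Occurrence rating = 4 (gives RPN 288; O=5 would give 360 > 324).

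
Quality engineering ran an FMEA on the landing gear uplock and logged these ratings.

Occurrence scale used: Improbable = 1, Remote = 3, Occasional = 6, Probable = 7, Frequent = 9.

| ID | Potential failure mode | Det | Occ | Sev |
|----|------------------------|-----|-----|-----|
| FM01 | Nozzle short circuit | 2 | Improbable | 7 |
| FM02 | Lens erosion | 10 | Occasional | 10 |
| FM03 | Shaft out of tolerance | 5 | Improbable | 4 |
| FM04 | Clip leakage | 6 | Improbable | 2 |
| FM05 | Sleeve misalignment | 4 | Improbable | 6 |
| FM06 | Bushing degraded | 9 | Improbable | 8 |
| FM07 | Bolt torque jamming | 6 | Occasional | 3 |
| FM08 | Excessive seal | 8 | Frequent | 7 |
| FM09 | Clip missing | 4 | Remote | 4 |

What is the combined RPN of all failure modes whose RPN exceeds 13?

1390

RPN = Severity × Occurrence × Detection:
  FM01: 7 × 1 × 2 = 14
  FM02: 10 × 6 × 10 = 600
  FM03: 4 × 1 × 5 = 20
  FM04: 2 × 1 × 6 = 12
  FM05: 6 × 1 × 4 = 24
  FM06: 8 × 1 × 9 = 72
  FM07: 3 × 6 × 6 = 108
  FM08: 7 × 9 × 8 = 504
  FM09: 4 × 3 × 4 = 48
RPN > 13: FM01 (14), FM02 (600), FM03 (20), FM05 (24), FM06 (72), FM07 (108), FM08 (504), FM09 (48).
Sum: 14 + 600 + 20 + 24 + 72 + 108 + 504 + 48 = 1390.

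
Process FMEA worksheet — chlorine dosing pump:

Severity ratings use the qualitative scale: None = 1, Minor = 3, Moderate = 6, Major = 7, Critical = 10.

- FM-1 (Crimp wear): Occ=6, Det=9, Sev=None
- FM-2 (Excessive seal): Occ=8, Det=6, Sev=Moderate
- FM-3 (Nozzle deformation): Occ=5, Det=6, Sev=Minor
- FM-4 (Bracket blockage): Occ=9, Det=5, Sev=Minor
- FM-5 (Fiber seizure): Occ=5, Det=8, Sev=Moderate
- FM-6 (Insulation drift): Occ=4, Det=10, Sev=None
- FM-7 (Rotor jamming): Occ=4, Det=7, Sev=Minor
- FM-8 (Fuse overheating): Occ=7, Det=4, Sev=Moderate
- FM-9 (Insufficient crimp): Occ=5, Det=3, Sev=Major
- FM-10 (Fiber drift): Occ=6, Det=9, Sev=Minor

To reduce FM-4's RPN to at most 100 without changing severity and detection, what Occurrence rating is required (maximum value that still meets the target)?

6

FM-4: S=3, O=9, D=5 → current RPN = 135.
Fixed product = 15. Need 15 × O ≤ 100, so O ≤ 100/15 = 6.67.
Maximum integer Occurrence rating = 6 (gives RPN 90; O=7 would give 105 > 100).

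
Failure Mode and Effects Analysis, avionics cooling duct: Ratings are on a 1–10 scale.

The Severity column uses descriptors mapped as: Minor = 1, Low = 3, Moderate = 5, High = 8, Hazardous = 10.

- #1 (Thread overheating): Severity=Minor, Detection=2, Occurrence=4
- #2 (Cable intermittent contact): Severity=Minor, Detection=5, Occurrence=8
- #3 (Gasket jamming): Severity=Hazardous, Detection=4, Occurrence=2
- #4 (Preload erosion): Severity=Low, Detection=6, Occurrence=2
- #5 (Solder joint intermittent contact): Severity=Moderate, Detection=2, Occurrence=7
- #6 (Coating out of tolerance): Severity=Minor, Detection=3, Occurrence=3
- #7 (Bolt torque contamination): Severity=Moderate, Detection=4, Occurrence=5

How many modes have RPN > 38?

4

RPN = Severity × Occurrence × Detection:
  #1: 1 × 4 × 2 = 8
  #2: 1 × 8 × 5 = 40
  #3: 10 × 2 × 4 = 80
  #4: 3 × 2 × 6 = 36
  #5: 5 × 7 × 2 = 70
  #6: 1 × 3 × 3 = 9
  #7: 5 × 5 × 4 = 100
Modes with RPN > 38: #2 (40), #3 (80), #5 (70), #7 (100) → 4.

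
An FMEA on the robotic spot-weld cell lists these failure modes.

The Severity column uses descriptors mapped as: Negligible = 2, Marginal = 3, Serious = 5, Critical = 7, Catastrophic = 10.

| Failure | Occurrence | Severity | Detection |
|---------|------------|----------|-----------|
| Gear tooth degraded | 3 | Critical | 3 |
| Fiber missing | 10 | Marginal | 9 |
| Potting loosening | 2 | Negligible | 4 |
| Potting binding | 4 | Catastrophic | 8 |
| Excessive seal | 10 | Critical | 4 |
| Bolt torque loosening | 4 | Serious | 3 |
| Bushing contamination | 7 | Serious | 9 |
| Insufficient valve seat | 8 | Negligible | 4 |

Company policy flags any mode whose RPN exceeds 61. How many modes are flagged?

6

RPN = Severity × Occurrence × Detection:
  Gear tooth degraded: 7 × 3 × 3 = 63
  Fiber missing: 3 × 10 × 9 = 270
  Potting loosening: 2 × 2 × 4 = 16
  Potting binding: 10 × 4 × 8 = 320
  Excessive seal: 7 × 10 × 4 = 280
  Bolt torque loosening: 5 × 4 × 3 = 60
  Bushing contamination: 5 × 7 × 9 = 315
  Insufficient valve seat: 2 × 8 × 4 = 64
Modes with RPN > 61: Gear tooth degraded (63), Fiber missing (270), Potting binding (320), Excessive seal (280), Bushing contamination (315), Insufficient valve seat (64) → 6.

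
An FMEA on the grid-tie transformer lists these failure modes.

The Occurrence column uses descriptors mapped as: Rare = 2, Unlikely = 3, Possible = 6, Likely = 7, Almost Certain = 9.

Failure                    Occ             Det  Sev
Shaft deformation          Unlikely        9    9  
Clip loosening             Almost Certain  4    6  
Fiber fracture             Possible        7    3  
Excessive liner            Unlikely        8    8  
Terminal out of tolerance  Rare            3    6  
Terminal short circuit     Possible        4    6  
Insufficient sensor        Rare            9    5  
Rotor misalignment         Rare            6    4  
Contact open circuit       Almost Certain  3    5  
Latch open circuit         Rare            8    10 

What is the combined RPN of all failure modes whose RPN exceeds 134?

1090

RPN = Severity × Occurrence × Detection:
  Shaft deformation: 9 × 3 × 9 = 243
  Clip loosening: 6 × 9 × 4 = 216
  Fiber fracture: 3 × 6 × 7 = 126
  Excessive liner: 8 × 3 × 8 = 192
  Terminal out of tolerance: 6 × 2 × 3 = 36
  Terminal short circuit: 6 × 6 × 4 = 144
  Insufficient sensor: 5 × 2 × 9 = 90
  Rotor misalignment: 4 × 2 × 6 = 48
  Contact open circuit: 5 × 9 × 3 = 135
  Latch open circuit: 10 × 2 × 8 = 160
RPN > 134: Shaft deformation (243), Clip loosening (216), Excessive liner (192), Terminal short circuit (144), Contact open circuit (135), Latch open circuit (160).
Sum: 243 + 216 + 192 + 144 + 135 + 160 = 1090.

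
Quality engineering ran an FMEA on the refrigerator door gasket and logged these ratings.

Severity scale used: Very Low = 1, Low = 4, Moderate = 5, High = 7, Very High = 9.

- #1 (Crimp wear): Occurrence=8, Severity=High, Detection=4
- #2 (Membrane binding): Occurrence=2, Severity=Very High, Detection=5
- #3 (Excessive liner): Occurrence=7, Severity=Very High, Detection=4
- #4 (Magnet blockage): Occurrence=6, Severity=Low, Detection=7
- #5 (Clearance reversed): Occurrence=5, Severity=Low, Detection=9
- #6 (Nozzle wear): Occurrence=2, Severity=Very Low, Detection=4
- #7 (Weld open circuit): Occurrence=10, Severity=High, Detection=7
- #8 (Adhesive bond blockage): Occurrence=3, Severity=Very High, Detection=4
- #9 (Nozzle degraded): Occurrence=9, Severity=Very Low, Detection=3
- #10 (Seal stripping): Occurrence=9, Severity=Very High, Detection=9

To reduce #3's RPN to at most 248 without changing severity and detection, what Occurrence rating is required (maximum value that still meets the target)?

6

#3: S=9, O=7, D=4 → current RPN = 252.
Fixed product = 36. Need 36 × O ≤ 248, so O ≤ 248/36 = 6.89.
Maximum integer Occurrence rating = 6 (gives RPN 216; O=7 would give 252 > 248).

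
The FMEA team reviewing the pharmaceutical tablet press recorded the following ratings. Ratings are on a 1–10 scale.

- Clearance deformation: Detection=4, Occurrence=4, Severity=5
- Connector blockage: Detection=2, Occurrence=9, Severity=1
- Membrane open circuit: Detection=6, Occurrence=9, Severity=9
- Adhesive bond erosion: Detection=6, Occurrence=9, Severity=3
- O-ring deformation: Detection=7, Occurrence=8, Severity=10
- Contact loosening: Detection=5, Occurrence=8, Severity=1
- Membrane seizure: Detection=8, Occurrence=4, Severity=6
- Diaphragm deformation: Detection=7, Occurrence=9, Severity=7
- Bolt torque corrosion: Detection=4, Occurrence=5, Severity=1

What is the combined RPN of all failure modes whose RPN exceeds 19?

RPN = Severity × Occurrence × Detection:
  Clearance deformation: 5 × 4 × 4 = 80
  Connector blockage: 1 × 9 × 2 = 18
  Membrane open circuit: 9 × 9 × 6 = 486
  Adhesive bond erosion: 3 × 9 × 6 = 162
  O-ring deformation: 10 × 8 × 7 = 560
  Contact loosening: 1 × 8 × 5 = 40
  Membrane seizure: 6 × 4 × 8 = 192
  Diaphragm deformation: 7 × 9 × 7 = 441
  Bolt torque corrosion: 1 × 5 × 4 = 20
RPN > 19: Clearance deformation (80), Membrane open circuit (486), Adhesive bond erosion (162), O-ring deformation (560), Contact loosening (40), Membrane seizure (192), Diaphragm deformation (441), Bolt torque corrosion (20).
Sum: 80 + 486 + 162 + 560 + 40 + 192 + 441 + 20 = 1981.

1981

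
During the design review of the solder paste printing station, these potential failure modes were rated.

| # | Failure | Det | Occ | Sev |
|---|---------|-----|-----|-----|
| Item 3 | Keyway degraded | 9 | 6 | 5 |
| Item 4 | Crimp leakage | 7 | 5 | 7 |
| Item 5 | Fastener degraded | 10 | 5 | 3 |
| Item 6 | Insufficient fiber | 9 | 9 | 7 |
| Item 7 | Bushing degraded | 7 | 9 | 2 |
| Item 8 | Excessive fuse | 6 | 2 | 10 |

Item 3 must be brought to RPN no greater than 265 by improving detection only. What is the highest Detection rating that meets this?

Item 3: S=5, O=6, D=9 → current RPN = 270.
Fixed product = 30. Need 30 × D ≤ 265, so D ≤ 265/30 = 8.83.
Maximum integer Detection rating = 8 (gives RPN 240; D=9 would give 270 > 265).

8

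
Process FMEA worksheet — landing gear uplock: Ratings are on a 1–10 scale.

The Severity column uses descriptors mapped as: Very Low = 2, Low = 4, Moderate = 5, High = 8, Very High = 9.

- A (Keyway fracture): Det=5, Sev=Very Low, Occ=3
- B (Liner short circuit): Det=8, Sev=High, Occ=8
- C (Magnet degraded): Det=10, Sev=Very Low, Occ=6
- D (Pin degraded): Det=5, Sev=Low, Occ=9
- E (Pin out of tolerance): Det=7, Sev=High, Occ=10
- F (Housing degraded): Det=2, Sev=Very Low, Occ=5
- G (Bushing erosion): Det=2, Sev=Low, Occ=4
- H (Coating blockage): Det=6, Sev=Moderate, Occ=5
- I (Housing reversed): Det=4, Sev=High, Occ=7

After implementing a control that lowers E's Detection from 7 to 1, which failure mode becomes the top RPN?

B

RPN = Severity × Occurrence × Detection:
  A: 2 × 3 × 5 = 30
  B: 8 × 8 × 8 = 512
  C: 2 × 6 × 10 = 120
  D: 4 × 9 × 5 = 180
  E: 8 × 10 × 7 = 560
  F: 2 × 5 × 2 = 20
  G: 4 × 4 × 2 = 32
  H: 5 × 5 × 6 = 150
  I: 8 × 7 × 4 = 224
After action: E → 8 × 10 × 1 = 80.
Revised RPNs: B=512, I=224, D=180, H=150, C=120, E=80, G=32, A=30, F=20.
Highest is now B (512).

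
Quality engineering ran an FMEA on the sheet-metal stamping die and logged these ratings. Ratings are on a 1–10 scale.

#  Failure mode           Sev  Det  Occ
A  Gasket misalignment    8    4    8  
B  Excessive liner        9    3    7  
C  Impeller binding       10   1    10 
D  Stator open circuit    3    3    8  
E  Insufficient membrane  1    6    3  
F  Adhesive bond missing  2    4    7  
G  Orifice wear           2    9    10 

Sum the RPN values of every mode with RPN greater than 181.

RPN = Severity × Occurrence × Detection:
  A: 8 × 8 × 4 = 256
  B: 9 × 7 × 3 = 189
  C: 10 × 10 × 1 = 100
  D: 3 × 8 × 3 = 72
  E: 1 × 3 × 6 = 18
  F: 2 × 7 × 4 = 56
  G: 2 × 10 × 9 = 180
RPN > 181: A (256), B (189).
Sum: 256 + 189 = 445.

445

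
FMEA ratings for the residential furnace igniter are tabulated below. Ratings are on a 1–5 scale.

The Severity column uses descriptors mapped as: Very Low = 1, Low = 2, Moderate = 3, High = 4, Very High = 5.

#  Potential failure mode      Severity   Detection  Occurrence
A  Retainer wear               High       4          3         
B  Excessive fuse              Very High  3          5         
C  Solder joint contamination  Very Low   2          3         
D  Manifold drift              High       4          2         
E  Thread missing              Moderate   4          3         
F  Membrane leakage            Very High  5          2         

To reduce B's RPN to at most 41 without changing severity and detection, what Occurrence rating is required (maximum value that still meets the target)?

B: S=5, O=5, D=3 → current RPN = 75.
Fixed product = 15. Need 15 × O ≤ 41, so O ≤ 41/15 = 2.73.
Maximum integer Occurrence rating = 2 (gives RPN 30; O=3 would give 45 > 41).

2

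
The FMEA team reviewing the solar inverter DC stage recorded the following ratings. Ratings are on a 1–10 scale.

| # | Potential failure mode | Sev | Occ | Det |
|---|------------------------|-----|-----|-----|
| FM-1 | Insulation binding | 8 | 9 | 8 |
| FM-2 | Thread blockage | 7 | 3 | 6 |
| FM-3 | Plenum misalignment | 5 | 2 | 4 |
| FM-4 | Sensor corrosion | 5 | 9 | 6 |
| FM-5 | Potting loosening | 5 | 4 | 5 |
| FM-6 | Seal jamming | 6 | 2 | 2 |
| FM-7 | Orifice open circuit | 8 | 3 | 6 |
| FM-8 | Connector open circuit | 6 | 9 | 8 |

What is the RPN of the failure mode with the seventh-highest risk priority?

40

RPN = Severity × Occurrence × Detection:
  FM-1: 8 × 9 × 8 = 576
  FM-2: 7 × 3 × 6 = 126
  FM-3: 5 × 2 × 4 = 40
  FM-4: 5 × 9 × 6 = 270
  FM-5: 5 × 4 × 5 = 100
  FM-6: 6 × 2 × 2 = 24
  FM-7: 8 × 3 × 6 = 144
  FM-8: 6 × 9 × 8 = 432
Sorted descending: 576, 432, 270, 144, 126, 100, 40, 24.
The seventh-highest RPN is 40 (FM-3).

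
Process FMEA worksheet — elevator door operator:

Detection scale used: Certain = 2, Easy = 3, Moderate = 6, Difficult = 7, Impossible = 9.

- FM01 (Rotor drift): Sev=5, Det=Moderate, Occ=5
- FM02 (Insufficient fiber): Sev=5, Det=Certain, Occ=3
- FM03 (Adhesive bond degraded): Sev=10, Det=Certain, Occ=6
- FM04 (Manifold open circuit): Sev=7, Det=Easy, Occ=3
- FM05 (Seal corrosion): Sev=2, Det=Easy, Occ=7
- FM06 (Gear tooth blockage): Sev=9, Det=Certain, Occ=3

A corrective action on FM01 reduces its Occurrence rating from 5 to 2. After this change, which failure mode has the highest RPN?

RPN = Severity × Occurrence × Detection:
  FM01: 5 × 5 × 6 = 150
  FM02: 5 × 3 × 2 = 30
  FM03: 10 × 6 × 2 = 120
  FM04: 7 × 3 × 3 = 63
  FM05: 2 × 7 × 3 = 42
  FM06: 9 × 3 × 2 = 54
After action: FM01 → 5 × 2 × 6 = 60.
Revised RPNs: FM03=120, FM04=63, FM01=60, FM06=54, FM05=42, FM02=30.
Highest is now FM03 (120).

FM03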